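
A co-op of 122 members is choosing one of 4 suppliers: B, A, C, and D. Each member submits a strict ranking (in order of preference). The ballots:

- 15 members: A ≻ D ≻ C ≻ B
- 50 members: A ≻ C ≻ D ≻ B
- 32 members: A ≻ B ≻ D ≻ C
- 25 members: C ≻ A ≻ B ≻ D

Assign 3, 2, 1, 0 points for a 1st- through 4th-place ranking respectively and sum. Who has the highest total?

A

B: 15·0 + 50·0 + 32·2 + 25·1 = 89
A: 15·3 + 50·3 + 32·3 + 25·2 = 341
C: 15·1 + 50·2 + 32·0 + 25·3 = 190
D: 15·2 + 50·1 + 32·1 + 25·0 = 112
A has the highest Borda score (341).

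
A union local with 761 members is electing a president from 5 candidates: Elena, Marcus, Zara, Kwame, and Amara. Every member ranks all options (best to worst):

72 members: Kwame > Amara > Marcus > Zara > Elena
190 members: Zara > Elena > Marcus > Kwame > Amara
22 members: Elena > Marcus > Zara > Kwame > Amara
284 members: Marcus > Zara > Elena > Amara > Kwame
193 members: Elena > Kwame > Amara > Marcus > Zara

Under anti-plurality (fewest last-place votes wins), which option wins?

Last-place votes: Elena 72, Marcus 0, Zara 193, Kwame 284, Amara 212.
Marcus is ranked last by the fewest voters, so Marcus wins.

Marcus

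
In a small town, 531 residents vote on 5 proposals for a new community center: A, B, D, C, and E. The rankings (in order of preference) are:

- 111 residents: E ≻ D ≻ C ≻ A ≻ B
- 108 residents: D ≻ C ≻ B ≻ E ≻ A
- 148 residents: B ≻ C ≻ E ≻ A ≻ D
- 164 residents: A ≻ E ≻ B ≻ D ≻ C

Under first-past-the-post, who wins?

First-place votes: A 164, B 148, D 108, C 0, E 111.
A has the most first-place votes.

A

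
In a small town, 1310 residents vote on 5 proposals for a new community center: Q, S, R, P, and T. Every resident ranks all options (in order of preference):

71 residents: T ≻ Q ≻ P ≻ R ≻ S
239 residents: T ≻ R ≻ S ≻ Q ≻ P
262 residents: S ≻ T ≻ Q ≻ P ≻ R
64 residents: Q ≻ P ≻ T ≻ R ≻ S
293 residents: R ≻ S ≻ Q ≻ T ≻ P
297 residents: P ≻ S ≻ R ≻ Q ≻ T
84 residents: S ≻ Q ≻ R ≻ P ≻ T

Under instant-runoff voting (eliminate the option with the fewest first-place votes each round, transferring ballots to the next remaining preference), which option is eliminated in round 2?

Round 1: Q 64, S 346, R 293, P 297, T 310. Eliminate Q.
Round 2: S 346, R 293, P 361, T 310. Eliminate R.

R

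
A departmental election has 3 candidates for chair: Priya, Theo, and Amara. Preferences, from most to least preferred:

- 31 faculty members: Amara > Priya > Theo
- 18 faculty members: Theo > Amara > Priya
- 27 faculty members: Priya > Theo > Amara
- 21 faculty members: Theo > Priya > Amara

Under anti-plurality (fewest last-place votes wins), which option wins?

Last-place votes: Priya 18, Theo 31, Amara 48.
Priya is ranked last by the fewest voters, so Priya wins.

Priya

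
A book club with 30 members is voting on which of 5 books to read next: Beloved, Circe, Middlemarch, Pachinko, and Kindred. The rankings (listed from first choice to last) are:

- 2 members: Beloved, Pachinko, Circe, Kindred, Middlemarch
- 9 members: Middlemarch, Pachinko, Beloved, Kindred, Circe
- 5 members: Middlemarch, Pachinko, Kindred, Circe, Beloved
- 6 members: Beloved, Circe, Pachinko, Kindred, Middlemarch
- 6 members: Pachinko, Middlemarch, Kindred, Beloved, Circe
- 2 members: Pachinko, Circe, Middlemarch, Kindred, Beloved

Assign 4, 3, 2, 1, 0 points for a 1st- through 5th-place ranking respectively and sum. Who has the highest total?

Beloved: 2·4 + 9·2 + 5·0 + 6·4 + 6·1 + 2·0 = 56
Circe: 2·2 + 9·0 + 5·1 + 6·3 + 6·0 + 2·3 = 33
Middlemarch: 2·0 + 9·4 + 5·4 + 6·0 + 6·3 + 2·2 = 78
Pachinko: 2·3 + 9·3 + 5·3 + 6·2 + 6·4 + 2·4 = 92
Kindred: 2·1 + 9·1 + 5·2 + 6·1 + 6·2 + 2·1 = 41
Pachinko has the highest Borda score (92).

Pachinko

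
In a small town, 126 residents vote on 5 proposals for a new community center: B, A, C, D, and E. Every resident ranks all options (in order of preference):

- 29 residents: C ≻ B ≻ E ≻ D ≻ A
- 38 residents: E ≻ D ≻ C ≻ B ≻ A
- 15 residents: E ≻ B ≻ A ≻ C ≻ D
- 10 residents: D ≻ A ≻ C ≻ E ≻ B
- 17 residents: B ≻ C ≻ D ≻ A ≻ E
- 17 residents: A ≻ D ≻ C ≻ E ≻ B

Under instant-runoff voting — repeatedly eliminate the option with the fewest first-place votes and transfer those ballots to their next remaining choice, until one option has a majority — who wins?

C

Round 1: B 17, A 17, C 29, D 10, E 53. Eliminate D.
Round 2: B 17, A 27, C 29, E 53. Eliminate B.
Round 3: A 27, C 46, E 53. Eliminate A.
Round 4: C 73, E 53. C has a majority.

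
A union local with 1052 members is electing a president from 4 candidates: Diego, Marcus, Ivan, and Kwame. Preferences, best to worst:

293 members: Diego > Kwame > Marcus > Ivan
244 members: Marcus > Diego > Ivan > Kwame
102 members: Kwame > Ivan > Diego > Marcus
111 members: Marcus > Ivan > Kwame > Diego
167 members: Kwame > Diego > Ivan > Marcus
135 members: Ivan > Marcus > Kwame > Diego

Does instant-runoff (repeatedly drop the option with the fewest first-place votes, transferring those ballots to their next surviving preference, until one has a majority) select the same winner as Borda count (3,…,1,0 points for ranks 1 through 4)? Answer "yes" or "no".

yes

Instant-runoff — R1 Diego 293, Marcus 355, Ivan 135, Kwame 269 (Ivan out); R2 Diego 293, Marcus 490, Kwame 269 (Kwame out); R3 Diego 562, Marcus 490 (Diego winner). Winner: Diego.
Borda — scores: Diego 1803, Marcus 1628, Ivan 1242, Kwame 1639. Winner: Diego.
The two methods agree.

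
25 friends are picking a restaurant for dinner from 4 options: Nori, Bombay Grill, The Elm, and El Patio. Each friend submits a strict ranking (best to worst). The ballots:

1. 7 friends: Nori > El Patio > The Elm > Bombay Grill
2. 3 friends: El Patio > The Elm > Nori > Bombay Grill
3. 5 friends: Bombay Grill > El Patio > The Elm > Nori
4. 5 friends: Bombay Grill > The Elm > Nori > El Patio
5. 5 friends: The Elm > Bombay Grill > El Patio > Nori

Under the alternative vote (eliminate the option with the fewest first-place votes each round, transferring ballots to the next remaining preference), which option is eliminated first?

El Patio

Round 1: Nori 7, Bombay Grill 10, The Elm 5, El Patio 3. Eliminate El Patio.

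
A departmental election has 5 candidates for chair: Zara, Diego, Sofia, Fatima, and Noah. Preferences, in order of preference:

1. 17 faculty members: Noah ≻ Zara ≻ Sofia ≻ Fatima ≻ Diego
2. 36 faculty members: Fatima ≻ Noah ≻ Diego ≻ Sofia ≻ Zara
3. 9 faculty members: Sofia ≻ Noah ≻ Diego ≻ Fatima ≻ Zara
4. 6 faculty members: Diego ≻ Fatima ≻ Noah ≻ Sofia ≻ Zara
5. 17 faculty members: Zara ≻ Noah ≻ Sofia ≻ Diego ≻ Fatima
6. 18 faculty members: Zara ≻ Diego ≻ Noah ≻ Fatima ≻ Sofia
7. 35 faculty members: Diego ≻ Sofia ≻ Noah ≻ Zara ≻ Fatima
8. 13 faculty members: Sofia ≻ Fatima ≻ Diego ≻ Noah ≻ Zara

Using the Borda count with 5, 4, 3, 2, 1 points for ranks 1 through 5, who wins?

Zara: 17·4 + 36·1 + 9·1 + 6·1 + 17·5 + 18·5 + 35·2 + 13·1 = 377
Diego: 17·1 + 36·3 + 9·3 + 6·5 + 17·2 + 18·4 + 35·5 + 13·3 = 502
Sofia: 17·3 + 36·2 + 9·5 + 6·2 + 17·3 + 18·1 + 35·4 + 13·5 = 454
Fatima: 17·2 + 36·5 + 9·2 + 6·4 + 17·1 + 18·2 + 35·1 + 13·4 = 396
Noah: 17·5 + 36·4 + 9·4 + 6·3 + 17·4 + 18·3 + 35·3 + 13·2 = 536
Noah has the highest Borda score (536).

Noah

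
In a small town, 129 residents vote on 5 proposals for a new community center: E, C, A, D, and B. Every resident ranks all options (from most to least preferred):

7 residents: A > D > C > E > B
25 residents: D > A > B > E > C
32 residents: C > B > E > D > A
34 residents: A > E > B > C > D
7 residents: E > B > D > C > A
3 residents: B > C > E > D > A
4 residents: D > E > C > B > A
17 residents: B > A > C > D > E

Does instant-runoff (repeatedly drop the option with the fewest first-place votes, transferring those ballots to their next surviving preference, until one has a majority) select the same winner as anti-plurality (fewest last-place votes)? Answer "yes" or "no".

Instant-runoff — R1 E 7, C 32, A 41, D 29, B 20 (E out); R2 C 32, A 41, D 29, B 27 (B out); R3 C 35, A 58, D 36 (C out); R4 A 58, D 71 (D winner). Winner: D.
Anti-plurality — last-place votes: E 17, C 25, A 46, D 34, B 7. Winner: B.
The two methods disagree.

no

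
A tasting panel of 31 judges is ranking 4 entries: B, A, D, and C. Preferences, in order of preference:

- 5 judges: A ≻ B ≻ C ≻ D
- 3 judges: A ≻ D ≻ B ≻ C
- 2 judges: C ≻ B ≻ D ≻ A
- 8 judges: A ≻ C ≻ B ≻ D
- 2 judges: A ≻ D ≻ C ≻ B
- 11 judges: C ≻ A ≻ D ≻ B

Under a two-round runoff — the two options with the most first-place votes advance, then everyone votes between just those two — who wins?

Round 1 first-place votes: B 0, A 18, D 0, C 13.
A and C advance.
Runoff: A is preferred to C by 18 voters; C by 13.
A wins the runoff.

A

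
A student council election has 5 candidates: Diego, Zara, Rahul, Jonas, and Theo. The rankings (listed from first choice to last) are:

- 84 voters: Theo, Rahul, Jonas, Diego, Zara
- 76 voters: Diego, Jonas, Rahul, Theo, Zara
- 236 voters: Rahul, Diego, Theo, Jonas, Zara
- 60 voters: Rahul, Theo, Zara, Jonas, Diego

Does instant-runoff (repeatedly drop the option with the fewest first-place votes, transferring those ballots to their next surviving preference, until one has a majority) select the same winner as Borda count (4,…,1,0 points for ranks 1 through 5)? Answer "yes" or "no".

yes

Instant-runoff — R1 Diego 76, Zara 0, Rahul 296, Jonas 0, Theo 84 (Rahul winner). Winner: Rahul.
Borda — scores: Diego 1096, Zara 120, Rahul 1588, Jonas 692, Theo 1064. Winner: Rahul.
The two methods agree.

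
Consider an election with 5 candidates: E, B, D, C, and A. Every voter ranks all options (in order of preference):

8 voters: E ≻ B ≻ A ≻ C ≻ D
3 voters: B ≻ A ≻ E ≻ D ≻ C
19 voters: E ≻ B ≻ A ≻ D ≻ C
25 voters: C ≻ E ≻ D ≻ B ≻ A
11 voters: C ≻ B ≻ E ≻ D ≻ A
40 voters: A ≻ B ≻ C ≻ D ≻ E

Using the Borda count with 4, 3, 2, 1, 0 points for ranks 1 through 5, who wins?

E: 8·4 + 3·2 + 19·4 + 25·3 + 11·2 + 40·0 = 211
B: 8·3 + 3·4 + 19·3 + 25·1 + 11·3 + 40·3 = 271
D: 8·0 + 3·1 + 19·1 + 25·2 + 11·1 + 40·1 = 123
C: 8·1 + 3·0 + 19·0 + 25·4 + 11·4 + 40·2 = 232
A: 8·2 + 3·3 + 19·2 + 25·0 + 11·0 + 40·4 = 223
B has the highest Borda score (271).

B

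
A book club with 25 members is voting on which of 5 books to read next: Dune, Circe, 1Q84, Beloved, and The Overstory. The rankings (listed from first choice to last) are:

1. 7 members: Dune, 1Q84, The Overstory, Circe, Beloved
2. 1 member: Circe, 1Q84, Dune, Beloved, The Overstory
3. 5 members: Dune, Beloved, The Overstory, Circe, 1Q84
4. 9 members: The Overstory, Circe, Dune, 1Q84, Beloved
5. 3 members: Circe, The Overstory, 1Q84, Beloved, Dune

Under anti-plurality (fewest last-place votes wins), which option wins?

Last-place votes: Dune 3, Circe 0, 1Q84 5, Beloved 16, The Overstory 1.
Circe is ranked last by the fewest voters, so Circe wins.

Circe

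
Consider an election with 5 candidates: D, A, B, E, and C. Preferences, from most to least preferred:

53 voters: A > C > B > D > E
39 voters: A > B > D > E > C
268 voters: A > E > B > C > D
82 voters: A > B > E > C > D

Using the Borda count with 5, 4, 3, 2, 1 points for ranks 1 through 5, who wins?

D: 53·2 + 39·3 + 268·1 + 82·1 = 573
A: 53·5 + 39·5 + 268·5 + 82·5 = 2210
B: 53·3 + 39·4 + 268·3 + 82·4 = 1447
E: 53·1 + 39·2 + 268·4 + 82·3 = 1449
C: 53·4 + 39·1 + 268·2 + 82·2 = 951
A has the highest Borda score (2210).

A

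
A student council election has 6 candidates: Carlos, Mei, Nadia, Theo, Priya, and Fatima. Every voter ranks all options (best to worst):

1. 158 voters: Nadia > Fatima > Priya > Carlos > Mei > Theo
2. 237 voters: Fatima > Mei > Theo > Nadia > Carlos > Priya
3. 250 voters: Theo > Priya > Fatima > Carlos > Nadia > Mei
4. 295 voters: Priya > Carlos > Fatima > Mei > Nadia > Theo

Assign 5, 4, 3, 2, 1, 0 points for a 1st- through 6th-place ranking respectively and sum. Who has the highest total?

Carlos: 158·2 + 237·1 + 250·2 + 295·4 = 2233
Mei: 158·1 + 237·4 + 250·0 + 295·2 = 1696
Nadia: 158·5 + 237·2 + 250·1 + 295·1 = 1809
Theo: 158·0 + 237·3 + 250·5 + 295·0 = 1961
Priya: 158·3 + 237·0 + 250·4 + 295·5 = 2949
Fatima: 158·4 + 237·5 + 250·3 + 295·3 = 3452
Fatima has the highest Borda score (3452).

Fatima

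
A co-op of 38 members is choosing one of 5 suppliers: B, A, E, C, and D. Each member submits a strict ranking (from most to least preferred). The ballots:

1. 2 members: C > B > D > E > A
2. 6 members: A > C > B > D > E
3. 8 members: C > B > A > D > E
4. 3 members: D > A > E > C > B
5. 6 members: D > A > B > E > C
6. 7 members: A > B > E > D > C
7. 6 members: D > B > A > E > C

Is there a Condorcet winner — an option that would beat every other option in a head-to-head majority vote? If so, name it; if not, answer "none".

A vs B: 22–16 for A.
A vs E: 36–2 for A.
A vs C: 28–10 for A.
A vs D: 21–17 for A.
A beats every other option head-to-head.

A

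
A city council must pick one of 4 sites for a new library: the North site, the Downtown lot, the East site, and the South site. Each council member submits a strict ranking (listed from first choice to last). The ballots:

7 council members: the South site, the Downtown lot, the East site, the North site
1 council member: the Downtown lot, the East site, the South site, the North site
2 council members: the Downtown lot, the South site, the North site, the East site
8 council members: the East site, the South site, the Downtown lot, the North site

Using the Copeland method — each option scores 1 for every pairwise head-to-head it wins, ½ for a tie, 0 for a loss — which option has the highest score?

the South site

the North site: loses to the Downtown lot, the East site, and the South site → score 0.
the Downtown lot: beats the North site and the East site; loses to the South site → score 2.
the East site: beats the North site; ties the South site; loses to the Downtown lot → score 1.5.
the South site: beats the North site and the Downtown lot; ties the East site → score 2.5.
the South site has the best pairwise record.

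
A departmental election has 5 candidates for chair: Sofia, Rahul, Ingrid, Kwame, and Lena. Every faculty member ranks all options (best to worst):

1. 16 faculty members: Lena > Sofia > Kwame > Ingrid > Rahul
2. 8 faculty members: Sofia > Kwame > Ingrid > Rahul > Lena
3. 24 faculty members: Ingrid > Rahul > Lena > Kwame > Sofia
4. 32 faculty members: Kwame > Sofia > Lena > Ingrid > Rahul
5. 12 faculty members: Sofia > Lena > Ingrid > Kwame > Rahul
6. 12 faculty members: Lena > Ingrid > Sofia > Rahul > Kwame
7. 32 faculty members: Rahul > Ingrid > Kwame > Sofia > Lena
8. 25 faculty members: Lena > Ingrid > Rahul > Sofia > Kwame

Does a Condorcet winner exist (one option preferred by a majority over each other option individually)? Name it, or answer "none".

none

Checking pairwise contests:
Rahul beats Sofia 81–80.
Ingrid beats Rahul 129–32.
Lena beats Ingrid 97–64.
Rahul beats Kwame 93–68.
Sofia beats Lena 84–77.
Every option loses at least one head-to-head, so there is no Condorcet winner.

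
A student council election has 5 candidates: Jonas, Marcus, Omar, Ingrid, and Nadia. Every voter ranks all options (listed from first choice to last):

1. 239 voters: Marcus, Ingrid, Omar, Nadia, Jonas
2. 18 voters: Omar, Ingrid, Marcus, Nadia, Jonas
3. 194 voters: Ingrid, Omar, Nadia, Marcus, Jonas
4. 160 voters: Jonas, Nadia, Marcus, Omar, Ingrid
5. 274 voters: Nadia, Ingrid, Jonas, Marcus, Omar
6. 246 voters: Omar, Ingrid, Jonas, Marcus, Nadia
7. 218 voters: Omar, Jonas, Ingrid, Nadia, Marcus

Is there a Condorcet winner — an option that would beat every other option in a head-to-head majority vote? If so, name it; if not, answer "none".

Ingrid

Ingrid vs Jonas: 971–378 for Ingrid.
Ingrid vs Marcus: 950–399 for Ingrid.
Ingrid vs Omar: 707–642 for Ingrid.
Ingrid vs Nadia: 915–434 for Ingrid.
Ingrid beats every other option head-to-head.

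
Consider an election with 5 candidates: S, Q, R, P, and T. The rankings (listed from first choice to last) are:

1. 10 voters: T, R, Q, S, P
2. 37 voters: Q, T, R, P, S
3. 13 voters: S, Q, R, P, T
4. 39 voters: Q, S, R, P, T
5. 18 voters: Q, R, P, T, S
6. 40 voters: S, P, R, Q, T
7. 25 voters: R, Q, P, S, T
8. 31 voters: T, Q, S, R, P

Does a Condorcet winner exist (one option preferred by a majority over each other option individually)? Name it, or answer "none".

Q

Q vs S: 160–53 for Q.
Q vs R: 138–75 for Q.
Q vs P: 173–40 for Q.
Q vs T: 172–41 for Q.
Q beats every other option head-to-head.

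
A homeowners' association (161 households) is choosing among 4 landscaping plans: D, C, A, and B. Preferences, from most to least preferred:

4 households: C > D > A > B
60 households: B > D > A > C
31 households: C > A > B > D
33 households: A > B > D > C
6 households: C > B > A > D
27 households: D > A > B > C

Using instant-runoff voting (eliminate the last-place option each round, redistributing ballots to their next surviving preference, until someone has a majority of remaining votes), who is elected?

Round 1: D 27, C 41, A 33, B 60. Eliminate D.
Round 2: C 41, A 60, B 60. Eliminate C.
Round 3: A 95, B 66. A has a majority.

A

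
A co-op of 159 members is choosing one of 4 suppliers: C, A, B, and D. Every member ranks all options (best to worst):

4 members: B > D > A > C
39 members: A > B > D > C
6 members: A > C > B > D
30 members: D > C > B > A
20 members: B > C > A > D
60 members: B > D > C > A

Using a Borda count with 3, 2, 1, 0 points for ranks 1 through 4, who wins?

B

C: 4·0 + 39·0 + 6·2 + 30·2 + 20·2 + 60·1 = 172
A: 4·1 + 39·3 + 6·3 + 30·0 + 20·1 + 60·0 = 159
B: 4·3 + 39·2 + 6·1 + 30·1 + 20·3 + 60·3 = 366
D: 4·2 + 39·1 + 6·0 + 30·3 + 20·0 + 60·2 = 257
B has the highest Borda score (366).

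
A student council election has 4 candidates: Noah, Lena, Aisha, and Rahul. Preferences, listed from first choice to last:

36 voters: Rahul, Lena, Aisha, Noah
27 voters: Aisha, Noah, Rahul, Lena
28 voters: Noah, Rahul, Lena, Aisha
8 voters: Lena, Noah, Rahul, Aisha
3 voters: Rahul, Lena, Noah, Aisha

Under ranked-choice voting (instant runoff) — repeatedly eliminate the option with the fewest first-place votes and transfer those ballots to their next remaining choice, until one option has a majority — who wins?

Round 1: Noah 28, Lena 8, Aisha 27, Rahul 39. Eliminate Lena.
Round 2: Noah 36, Aisha 27, Rahul 39. Eliminate Aisha.
Round 3: Noah 63, Rahul 39. Noah has a majority.

Noah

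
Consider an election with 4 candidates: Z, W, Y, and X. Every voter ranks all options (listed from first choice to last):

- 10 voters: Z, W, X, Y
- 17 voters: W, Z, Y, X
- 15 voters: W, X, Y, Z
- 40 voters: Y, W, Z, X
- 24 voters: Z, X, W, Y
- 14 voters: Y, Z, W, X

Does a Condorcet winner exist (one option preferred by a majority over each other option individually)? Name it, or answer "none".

W

W vs Z: 72–48 for W.
W vs Y: 66–54 for W.
W vs X: 96–24 for W.
W beats every other option head-to-head.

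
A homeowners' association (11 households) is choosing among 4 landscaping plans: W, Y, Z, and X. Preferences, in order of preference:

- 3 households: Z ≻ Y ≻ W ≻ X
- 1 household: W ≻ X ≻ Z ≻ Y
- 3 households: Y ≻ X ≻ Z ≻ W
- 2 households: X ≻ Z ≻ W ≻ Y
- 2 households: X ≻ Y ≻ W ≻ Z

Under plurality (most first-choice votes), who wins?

First-place votes: W 1, Y 3, Z 3, X 4.
X has the most first-place votes.

X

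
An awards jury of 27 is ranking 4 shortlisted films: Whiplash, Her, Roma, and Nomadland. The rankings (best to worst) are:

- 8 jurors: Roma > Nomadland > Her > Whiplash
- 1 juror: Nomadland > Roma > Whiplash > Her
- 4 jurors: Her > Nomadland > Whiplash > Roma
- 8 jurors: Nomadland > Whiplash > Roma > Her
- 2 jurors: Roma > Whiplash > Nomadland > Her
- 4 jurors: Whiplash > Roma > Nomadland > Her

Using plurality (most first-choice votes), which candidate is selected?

First-place votes: Whiplash 4, Her 4, Roma 10, Nomadland 9.
Roma has the most first-place votes.

Roma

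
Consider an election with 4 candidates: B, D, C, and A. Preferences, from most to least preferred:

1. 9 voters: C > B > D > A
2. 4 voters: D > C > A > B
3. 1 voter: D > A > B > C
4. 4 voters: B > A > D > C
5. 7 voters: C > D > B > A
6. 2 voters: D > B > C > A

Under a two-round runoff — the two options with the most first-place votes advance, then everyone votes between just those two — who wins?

C

Round 1 first-place votes: B 4, D 7, C 16, A 0.
C and D advance.
Runoff: C is preferred to D by 16 voters; D by 11.
C wins the runoff.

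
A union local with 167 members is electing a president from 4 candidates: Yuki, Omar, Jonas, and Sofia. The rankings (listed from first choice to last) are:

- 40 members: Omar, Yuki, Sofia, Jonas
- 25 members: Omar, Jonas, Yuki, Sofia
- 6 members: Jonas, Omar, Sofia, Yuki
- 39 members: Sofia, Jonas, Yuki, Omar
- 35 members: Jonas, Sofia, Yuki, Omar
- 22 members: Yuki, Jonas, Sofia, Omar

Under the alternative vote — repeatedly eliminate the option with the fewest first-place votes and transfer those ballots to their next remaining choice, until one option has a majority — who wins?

Round 1: Yuki 22, Omar 65, Jonas 41, Sofia 39. Eliminate Yuki.
Round 2: Omar 65, Jonas 63, Sofia 39. Eliminate Sofia.
Round 3: Omar 65, Jonas 102. Jonas has a majority.

Jonas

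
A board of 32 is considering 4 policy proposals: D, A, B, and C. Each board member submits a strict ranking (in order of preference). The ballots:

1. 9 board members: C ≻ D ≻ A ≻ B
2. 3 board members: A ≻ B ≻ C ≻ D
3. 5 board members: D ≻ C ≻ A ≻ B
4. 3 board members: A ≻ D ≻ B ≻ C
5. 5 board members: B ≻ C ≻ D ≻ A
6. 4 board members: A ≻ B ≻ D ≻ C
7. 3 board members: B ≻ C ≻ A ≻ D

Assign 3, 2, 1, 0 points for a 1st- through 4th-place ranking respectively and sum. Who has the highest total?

D: 9·2 + 3·0 + 5·3 + 3·2 + 5·1 + 4·1 + 3·0 = 48
A: 9·1 + 3·3 + 5·1 + 3·3 + 5·0 + 4·3 + 3·1 = 47
B: 9·0 + 3·2 + 5·0 + 3·1 + 5·3 + 4·2 + 3·3 = 41
C: 9·3 + 3·1 + 5·2 + 3·0 + 5·2 + 4·0 + 3·2 = 56
C has the highest Borda score (56).

C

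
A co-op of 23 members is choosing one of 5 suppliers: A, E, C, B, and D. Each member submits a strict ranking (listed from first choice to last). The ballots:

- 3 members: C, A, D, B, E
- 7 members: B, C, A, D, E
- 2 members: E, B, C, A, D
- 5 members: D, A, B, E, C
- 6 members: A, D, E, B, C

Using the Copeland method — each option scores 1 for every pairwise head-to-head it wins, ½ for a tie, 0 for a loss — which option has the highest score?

A

A: beats E, B, and D; loses to C → score 3.
E: beats C; loses to A, B, and D → score 1.
C: beats A and D; loses to E and B → score 2.
B: beats E and C; loses to A and D → score 2.
D: beats E and B; loses to A and C → score 2.
A has the best pairwise record.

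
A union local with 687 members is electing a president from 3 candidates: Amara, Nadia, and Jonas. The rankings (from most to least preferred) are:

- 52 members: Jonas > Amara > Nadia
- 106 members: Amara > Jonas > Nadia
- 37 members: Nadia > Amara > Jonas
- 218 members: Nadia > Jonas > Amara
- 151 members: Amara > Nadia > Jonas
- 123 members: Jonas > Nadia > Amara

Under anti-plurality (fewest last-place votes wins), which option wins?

Last-place votes: Amara 341, Nadia 158, Jonas 188.
Nadia is ranked last by the fewest voters, so Nadia wins.

Nadia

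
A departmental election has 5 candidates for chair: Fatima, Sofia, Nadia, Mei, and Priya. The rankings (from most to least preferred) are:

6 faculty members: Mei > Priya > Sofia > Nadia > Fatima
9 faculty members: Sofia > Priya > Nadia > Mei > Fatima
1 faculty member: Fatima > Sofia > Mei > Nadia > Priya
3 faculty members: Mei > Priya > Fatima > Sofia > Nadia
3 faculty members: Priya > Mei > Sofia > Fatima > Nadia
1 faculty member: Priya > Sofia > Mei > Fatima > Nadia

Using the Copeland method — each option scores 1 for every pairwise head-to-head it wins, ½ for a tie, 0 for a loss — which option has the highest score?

Priya

Fatima: loses to Sofia, Nadia, Mei, and Priya → score 0.
Sofia: beats Fatima and Nadia; loses to Mei and Priya → score 2.
Nadia: beats Fatima; loses to Sofia, Mei, and Priya → score 1.
Mei: beats Fatima, Sofia, and Nadia; loses to Priya → score 3.
Priya: beats Fatima, Sofia, Nadia, and Mei → score 4.
Priya has the best pairwise record.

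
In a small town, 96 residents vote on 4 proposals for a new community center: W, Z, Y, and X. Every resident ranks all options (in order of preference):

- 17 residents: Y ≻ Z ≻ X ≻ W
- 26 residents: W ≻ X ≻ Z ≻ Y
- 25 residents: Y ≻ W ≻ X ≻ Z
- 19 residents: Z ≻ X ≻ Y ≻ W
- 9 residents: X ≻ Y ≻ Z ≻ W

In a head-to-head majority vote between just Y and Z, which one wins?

Voters preferring Y to Z: 51; preferring Z to Y: 45.
Y wins the head-to-head.

Y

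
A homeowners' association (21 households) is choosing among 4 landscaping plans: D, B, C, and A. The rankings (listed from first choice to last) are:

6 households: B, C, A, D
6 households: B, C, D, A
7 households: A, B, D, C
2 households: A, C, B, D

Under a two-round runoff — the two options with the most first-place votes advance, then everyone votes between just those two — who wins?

B

Round 1 first-place votes: D 0, B 12, C 0, A 9.
B and A advance.
Runoff: B is preferred to A by 12 voters; A by 9.
B wins the runoff.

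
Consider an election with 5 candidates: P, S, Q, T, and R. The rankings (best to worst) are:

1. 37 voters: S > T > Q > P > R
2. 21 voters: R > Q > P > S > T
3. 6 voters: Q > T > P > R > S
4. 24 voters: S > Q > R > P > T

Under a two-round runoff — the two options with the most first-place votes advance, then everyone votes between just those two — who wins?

Round 1 first-place votes: P 0, S 61, Q 6, T 0, R 21.
S and R advance.
Runoff: S is preferred to R by 61 voters; R by 27.
S wins the runoff.

S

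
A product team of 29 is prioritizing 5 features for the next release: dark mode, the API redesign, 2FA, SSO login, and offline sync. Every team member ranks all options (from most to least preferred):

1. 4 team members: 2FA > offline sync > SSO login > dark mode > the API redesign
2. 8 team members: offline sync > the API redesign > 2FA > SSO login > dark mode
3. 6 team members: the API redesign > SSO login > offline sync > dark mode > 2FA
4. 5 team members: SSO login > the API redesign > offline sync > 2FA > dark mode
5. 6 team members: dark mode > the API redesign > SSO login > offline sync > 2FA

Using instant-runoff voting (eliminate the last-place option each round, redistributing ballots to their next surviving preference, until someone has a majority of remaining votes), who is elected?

the API redesign

Round 1: dark mode 6, the API redesign 6, 2FA 4, SSO login 5, offline sync 8. Eliminate 2FA.
Round 2: dark mode 6, the API redesign 6, SSO login 5, offline sync 12. Eliminate SSO login.
Round 3: dark mode 6, the API redesign 11, offline sync 12. Eliminate dark mode.
Round 4: the API redesign 17, offline sync 12. The API redesign has a majority.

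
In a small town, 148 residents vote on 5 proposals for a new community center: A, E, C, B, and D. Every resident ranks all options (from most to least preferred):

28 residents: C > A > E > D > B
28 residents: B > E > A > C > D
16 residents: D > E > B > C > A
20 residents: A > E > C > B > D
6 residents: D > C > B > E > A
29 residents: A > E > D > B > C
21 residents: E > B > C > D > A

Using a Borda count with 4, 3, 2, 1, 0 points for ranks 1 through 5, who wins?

A: 28·3 + 28·2 + 16·0 + 20·4 + 6·0 + 29·4 + 21·0 = 336
E: 28·2 + 28·3 + 16·3 + 20·3 + 6·1 + 29·3 + 21·4 = 425
C: 28·4 + 28·1 + 16·1 + 20·2 + 6·3 + 29·0 + 21·2 = 256
B: 28·0 + 28·4 + 16·2 + 20·1 + 6·2 + 29·1 + 21·3 = 268
D: 28·1 + 28·0 + 16·4 + 20·0 + 6·4 + 29·2 + 21·1 = 195
E has the highest Borda score (425).

E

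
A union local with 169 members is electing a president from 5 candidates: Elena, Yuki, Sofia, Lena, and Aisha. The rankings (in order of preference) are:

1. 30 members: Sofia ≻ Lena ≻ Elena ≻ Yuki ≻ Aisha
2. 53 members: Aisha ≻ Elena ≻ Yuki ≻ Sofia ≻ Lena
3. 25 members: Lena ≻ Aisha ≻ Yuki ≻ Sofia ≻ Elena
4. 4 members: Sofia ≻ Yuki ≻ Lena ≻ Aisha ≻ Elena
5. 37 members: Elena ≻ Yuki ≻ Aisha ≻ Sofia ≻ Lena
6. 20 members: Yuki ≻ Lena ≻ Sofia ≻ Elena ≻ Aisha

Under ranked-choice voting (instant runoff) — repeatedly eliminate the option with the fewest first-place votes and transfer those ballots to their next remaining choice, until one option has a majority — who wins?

Round 1: Elena 37, Yuki 20, Sofia 34, Lena 25, Aisha 53. Eliminate Yuki.
Round 2: Elena 37, Sofia 34, Lena 45, Aisha 53. Eliminate Sofia.
Round 3: Elena 37, Lena 79, Aisha 53. Eliminate Elena.
Round 4: Lena 79, Aisha 90. Aisha has a majority.

Aisha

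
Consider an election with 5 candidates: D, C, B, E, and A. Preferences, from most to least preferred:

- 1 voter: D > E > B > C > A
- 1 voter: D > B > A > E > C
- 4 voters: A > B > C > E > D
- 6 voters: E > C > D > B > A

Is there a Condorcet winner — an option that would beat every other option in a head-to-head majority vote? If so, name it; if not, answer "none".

E vs D: 10–2 for E.
E vs C: 8–4 for E.
E vs B: 7–5 for E.
E vs A: 7–5 for E.
E beats every other option head-to-head.

E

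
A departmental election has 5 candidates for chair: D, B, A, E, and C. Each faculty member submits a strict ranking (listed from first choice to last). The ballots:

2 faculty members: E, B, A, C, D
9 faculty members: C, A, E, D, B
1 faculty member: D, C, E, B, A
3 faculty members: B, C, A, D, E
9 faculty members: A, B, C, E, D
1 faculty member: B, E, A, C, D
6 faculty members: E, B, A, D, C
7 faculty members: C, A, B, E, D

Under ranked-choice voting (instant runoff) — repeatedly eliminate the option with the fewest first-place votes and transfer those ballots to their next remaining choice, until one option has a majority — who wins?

Round 1: D 1, B 4, A 9, E 8, C 16. Eliminate D.
Round 2: B 4, A 9, E 8, C 17. Eliminate B.
Round 3: A 9, E 9, C 20. C has a majority.

C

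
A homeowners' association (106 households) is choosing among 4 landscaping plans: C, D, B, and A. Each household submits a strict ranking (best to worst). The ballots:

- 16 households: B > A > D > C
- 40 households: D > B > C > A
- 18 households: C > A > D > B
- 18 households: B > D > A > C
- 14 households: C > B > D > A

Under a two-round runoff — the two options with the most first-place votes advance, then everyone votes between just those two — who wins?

Round 1 first-place votes: C 32, D 40, B 34, A 0.
D and B advance.
Runoff: D is preferred to B by 58 voters; B by 48.
D wins the runoff.

D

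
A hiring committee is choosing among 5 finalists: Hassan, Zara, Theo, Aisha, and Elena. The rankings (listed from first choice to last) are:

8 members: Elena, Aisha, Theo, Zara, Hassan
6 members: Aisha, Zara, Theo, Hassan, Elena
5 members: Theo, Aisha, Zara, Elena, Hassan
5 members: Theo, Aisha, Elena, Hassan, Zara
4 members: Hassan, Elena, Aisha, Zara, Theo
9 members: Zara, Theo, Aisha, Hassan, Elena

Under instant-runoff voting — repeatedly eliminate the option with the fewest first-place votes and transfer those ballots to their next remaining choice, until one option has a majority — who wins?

Round 1: Hassan 4, Zara 9, Theo 10, Aisha 6, Elena 8. Eliminate Hassan.
Round 2: Zara 9, Theo 10, Aisha 6, Elena 12. Eliminate Aisha.
Round 3: Zara 15, Theo 10, Elena 12. Eliminate Theo.
Round 4: Zara 20, Elena 17. Zara has a majority.

Zara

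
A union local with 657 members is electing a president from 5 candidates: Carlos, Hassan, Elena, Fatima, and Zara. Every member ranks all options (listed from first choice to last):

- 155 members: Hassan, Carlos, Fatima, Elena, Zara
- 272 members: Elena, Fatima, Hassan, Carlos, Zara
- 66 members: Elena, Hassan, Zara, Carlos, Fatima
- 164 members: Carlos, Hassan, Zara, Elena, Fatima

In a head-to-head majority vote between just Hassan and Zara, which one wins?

Hassan

Voters preferring Hassan to Zara: 657; preferring Zara to Hassan: 0.
Hassan wins the head-to-head.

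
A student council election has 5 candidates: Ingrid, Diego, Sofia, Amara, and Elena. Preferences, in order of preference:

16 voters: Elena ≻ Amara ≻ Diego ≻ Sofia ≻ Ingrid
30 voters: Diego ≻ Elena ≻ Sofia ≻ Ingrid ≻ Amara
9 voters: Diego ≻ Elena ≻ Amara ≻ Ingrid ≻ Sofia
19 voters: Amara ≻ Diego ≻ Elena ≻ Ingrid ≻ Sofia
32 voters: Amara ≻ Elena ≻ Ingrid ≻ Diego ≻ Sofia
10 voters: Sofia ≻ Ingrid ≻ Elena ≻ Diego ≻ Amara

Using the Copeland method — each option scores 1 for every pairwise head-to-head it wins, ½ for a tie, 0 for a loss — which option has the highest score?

Ingrid: beats Sofia; loses to Diego, Amara, and Elena → score 1.
Diego: beats Ingrid and Sofia; ties Elena; loses to Amara → score 2.5.
Sofia: loses to Ingrid, Diego, Amara, and Elena → score 0.
Amara: beats Ingrid, Diego, and Sofia; loses to Elena → score 3.
Elena: beats Ingrid, Sofia, and Amara; ties Diego → score 3.5.
Elena has the best pairwise record.

Elena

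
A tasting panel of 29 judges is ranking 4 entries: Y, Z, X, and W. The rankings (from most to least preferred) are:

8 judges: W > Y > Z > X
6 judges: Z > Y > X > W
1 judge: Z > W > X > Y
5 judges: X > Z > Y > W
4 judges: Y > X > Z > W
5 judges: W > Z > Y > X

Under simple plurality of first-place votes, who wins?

First-place votes: Y 4, Z 7, X 5, W 13.
W has the most first-place votes.

W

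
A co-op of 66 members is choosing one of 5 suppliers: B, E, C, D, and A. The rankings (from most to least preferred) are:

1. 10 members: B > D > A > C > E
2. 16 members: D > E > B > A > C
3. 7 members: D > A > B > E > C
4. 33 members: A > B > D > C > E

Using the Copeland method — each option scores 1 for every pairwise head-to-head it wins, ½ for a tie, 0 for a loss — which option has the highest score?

A

B: beats E, C, and D; loses to A → score 3.
E: loses to B, C, D, and A → score 0.
C: beats E; loses to B, D, and A → score 1.
D: beats E and C; ties A; loses to B → score 2.5.
A: beats B, E, and C; ties D → score 3.5.
A has the best pairwise record.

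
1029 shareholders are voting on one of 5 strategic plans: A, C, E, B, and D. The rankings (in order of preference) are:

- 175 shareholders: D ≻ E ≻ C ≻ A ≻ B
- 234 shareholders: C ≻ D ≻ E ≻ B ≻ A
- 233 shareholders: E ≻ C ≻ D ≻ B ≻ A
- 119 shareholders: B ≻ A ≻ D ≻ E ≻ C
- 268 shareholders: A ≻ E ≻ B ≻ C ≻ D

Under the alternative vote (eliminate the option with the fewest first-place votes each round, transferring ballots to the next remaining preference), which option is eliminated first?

B

Round 1: A 268, C 234, E 233, B 119, D 175. Eliminate B.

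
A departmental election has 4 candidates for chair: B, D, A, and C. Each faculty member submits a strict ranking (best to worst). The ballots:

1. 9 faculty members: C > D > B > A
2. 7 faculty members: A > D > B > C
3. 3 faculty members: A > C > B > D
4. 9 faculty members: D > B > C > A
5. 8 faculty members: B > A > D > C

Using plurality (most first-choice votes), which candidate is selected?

First-place votes: B 8, D 9, A 10, C 9.
A has the most first-place votes.

A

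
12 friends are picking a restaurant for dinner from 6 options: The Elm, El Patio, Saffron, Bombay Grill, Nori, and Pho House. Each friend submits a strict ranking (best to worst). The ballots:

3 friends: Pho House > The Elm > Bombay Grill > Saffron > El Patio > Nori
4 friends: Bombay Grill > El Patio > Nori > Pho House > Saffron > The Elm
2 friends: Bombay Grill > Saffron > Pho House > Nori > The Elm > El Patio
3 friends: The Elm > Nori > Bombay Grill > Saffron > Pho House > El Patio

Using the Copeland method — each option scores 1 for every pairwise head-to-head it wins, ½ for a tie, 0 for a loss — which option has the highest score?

Bombay Grill

The Elm: beats El Patio; ties Saffron, Bombay Grill, and Nori; loses to Pho House → score 2.5.
El Patio: beats Nori; loses to The Elm, Saffron, Bombay Grill, and Pho House → score 1.
Saffron: beats El Patio; ties The Elm; loses to Bombay Grill, Nori, and Pho House → score 1.5.
Bombay Grill: beats El Patio, Saffron, Nori, and Pho House; ties The Elm → score 4.5.
Nori: beats Saffron and Pho House; ties The Elm; loses to El Patio and Bombay Grill → score 2.5.
Pho House: beats The Elm, El Patio, and Saffron; loses to Bombay Grill and Nori → score 3.
Bombay Grill has the best pairwise record.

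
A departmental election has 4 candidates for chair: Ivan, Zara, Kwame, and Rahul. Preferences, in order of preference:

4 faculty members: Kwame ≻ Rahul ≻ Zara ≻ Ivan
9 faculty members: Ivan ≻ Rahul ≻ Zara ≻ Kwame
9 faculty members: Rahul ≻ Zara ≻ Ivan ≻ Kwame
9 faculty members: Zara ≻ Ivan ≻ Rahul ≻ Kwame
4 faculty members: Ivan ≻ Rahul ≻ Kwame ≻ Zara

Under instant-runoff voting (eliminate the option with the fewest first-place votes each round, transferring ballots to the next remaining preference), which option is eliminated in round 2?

Round 1: Ivan 13, Zara 9, Kwame 4, Rahul 9. Eliminate Kwame.
Round 2: Ivan 13, Zara 9, Rahul 13. Eliminate Zara.

Zara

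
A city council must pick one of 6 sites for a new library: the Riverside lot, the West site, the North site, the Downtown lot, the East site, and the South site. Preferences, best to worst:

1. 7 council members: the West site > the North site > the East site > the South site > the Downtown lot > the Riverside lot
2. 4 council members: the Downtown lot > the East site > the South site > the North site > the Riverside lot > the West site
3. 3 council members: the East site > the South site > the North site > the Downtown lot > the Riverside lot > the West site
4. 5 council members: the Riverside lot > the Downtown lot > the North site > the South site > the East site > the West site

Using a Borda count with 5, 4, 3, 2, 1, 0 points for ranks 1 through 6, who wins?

the Riverside lot: 7·0 + 4·1 + 3·1 + 5·5 = 32
the West site: 7·5 + 4·0 + 3·0 + 5·0 = 35
the North site: 7·4 + 4·2 + 3·3 + 5·3 = 60
the Downtown lot: 7·1 + 4·5 + 3·2 + 5·4 = 53
the East site: 7·3 + 4·4 + 3·5 + 5·1 = 57
the South site: 7·2 + 4·3 + 3·4 + 5·2 = 48
the North site has the highest Borda score (60).

the North site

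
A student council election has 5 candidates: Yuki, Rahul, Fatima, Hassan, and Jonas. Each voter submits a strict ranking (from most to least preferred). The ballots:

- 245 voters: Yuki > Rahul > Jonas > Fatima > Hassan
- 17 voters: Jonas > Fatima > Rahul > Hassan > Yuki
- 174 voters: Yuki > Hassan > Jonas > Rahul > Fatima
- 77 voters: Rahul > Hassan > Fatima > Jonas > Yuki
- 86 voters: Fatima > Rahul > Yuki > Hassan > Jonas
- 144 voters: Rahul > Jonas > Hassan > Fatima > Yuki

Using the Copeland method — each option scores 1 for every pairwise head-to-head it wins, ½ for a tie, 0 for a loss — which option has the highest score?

Yuki

Yuki: beats Rahul, Fatima, Hassan, and Jonas → score 4.
Rahul: beats Fatima, Hassan, and Jonas; loses to Yuki → score 3.
Fatima: loses to Yuki, Rahul, Hassan, and Jonas → score 0.
Hassan: beats Fatima; loses to Yuki, Rahul, and Jonas → score 1.
Jonas: beats Fatima and Hassan; loses to Yuki and Rahul → score 2.
Yuki has the best pairwise record.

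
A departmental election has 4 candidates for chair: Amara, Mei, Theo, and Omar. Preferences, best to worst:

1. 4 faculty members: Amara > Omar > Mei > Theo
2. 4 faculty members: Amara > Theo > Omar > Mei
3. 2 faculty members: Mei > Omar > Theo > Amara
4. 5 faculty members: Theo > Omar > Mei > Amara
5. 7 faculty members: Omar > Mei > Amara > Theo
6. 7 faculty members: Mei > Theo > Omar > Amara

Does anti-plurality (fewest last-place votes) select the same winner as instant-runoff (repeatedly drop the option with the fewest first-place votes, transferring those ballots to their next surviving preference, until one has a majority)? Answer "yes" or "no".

yes

Anti-plurality — last-place votes: Amara 14, Mei 4, Theo 11, Omar 0. Winner: Omar.
Instant-runoff — R1 Amara 8, Mei 9, Theo 5, Omar 7 (Theo out); R2 Amara 8, Mei 9, Omar 12 (Amara out); R3 Mei 9, Omar 20 (Omar winner). Winner: Omar.
The two methods agree.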